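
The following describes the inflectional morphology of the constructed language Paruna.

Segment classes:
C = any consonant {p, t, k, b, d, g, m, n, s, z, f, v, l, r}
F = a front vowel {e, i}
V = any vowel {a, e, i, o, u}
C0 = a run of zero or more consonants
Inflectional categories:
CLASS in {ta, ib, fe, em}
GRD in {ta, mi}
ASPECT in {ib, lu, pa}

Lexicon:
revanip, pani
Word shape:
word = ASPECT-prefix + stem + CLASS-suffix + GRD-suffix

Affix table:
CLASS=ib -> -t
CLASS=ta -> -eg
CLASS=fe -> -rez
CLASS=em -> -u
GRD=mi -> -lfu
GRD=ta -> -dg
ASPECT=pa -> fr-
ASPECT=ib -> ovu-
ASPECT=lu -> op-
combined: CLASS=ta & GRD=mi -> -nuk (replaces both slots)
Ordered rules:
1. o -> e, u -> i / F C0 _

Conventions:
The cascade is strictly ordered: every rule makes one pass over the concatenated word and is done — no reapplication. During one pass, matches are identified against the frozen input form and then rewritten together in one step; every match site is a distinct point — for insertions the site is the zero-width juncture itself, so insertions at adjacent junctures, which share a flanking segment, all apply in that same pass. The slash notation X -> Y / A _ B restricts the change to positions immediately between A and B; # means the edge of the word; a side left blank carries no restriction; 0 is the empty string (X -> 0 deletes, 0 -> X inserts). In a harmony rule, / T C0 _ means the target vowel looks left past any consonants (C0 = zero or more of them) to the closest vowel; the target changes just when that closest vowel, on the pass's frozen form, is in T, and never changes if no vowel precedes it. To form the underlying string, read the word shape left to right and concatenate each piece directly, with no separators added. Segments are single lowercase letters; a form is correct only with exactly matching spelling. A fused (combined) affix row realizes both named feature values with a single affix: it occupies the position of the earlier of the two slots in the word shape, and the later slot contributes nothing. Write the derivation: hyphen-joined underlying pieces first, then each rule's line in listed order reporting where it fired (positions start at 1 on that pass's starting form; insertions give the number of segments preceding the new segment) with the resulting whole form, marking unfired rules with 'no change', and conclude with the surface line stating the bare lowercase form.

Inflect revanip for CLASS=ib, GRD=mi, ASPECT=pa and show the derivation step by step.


underlying: fr-revanip-t-lfu
1. o -> e, u -> i / F C0 _: fires at position(s) 13: frrevaniptlfi
surface: frrevaniptlfi


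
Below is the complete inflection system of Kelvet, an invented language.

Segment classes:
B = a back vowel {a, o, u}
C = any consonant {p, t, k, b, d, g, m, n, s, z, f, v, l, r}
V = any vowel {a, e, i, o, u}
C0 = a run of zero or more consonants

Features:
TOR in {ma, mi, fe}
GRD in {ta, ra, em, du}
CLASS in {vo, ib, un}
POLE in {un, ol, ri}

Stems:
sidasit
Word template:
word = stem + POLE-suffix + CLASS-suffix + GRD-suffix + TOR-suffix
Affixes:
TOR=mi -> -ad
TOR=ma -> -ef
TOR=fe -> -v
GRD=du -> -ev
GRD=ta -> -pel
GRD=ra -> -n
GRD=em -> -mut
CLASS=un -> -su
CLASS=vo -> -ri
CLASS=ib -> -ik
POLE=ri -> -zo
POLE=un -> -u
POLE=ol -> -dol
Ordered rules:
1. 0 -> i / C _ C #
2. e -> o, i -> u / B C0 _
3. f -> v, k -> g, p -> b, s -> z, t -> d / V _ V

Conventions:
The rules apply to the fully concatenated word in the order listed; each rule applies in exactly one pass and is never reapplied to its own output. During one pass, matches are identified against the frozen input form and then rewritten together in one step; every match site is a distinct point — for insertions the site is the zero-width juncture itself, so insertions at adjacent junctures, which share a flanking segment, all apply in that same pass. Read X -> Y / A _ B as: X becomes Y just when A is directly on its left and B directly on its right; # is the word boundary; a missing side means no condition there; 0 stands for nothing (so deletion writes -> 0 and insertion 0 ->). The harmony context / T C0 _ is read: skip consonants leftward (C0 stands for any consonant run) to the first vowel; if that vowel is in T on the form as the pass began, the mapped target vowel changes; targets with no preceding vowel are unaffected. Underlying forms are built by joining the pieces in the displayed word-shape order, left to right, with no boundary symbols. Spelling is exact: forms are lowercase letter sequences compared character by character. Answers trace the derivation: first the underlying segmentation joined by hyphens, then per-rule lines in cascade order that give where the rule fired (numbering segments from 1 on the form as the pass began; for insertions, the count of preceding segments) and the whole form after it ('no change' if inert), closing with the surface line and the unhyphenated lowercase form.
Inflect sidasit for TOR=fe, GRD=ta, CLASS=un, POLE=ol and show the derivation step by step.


underlying: sidasit-dol-su-pel-v
1. 0 -> i / C _ C #: inserts after position(s) 15: sidasitdolsupeliv
2. e -> o, i -> u / B C0 _: fires at position(s) 6, 14: sidasutdolsupoliv
3. f -> v, k -> g, p -> b, s -> z, t -> d / V _ V: fires at position(s) 5, 13: sidazutdolsuboliv
surface: sidazutdolsuboliv


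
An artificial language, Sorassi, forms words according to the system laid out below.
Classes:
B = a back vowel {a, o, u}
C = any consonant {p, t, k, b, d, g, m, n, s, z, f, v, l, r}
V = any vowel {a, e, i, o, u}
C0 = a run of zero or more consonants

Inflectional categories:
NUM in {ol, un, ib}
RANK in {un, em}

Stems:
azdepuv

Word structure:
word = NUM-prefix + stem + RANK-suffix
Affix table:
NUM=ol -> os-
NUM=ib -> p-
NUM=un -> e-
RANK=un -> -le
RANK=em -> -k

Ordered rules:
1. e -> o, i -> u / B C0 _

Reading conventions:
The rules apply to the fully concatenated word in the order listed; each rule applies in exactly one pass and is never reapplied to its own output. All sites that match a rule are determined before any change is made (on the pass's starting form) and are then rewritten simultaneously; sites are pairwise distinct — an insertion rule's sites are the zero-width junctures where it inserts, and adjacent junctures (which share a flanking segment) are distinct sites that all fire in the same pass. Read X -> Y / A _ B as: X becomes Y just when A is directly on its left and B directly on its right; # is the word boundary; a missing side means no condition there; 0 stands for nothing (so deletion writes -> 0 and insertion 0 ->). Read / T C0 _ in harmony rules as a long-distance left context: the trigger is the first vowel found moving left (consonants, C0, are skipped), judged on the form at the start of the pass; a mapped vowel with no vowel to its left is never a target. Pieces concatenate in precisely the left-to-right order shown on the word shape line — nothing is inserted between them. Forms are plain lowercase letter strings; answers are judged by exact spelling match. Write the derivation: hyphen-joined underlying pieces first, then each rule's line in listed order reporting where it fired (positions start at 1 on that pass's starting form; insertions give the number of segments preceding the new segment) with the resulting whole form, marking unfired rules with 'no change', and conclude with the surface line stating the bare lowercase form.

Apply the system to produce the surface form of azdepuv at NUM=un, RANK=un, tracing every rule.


underlying: e-azdepuv-le
1. e -> o, i -> u / B C0 _: fires at position(s) 5, 10: eazdopuvlo
surface: eazdopuvlo


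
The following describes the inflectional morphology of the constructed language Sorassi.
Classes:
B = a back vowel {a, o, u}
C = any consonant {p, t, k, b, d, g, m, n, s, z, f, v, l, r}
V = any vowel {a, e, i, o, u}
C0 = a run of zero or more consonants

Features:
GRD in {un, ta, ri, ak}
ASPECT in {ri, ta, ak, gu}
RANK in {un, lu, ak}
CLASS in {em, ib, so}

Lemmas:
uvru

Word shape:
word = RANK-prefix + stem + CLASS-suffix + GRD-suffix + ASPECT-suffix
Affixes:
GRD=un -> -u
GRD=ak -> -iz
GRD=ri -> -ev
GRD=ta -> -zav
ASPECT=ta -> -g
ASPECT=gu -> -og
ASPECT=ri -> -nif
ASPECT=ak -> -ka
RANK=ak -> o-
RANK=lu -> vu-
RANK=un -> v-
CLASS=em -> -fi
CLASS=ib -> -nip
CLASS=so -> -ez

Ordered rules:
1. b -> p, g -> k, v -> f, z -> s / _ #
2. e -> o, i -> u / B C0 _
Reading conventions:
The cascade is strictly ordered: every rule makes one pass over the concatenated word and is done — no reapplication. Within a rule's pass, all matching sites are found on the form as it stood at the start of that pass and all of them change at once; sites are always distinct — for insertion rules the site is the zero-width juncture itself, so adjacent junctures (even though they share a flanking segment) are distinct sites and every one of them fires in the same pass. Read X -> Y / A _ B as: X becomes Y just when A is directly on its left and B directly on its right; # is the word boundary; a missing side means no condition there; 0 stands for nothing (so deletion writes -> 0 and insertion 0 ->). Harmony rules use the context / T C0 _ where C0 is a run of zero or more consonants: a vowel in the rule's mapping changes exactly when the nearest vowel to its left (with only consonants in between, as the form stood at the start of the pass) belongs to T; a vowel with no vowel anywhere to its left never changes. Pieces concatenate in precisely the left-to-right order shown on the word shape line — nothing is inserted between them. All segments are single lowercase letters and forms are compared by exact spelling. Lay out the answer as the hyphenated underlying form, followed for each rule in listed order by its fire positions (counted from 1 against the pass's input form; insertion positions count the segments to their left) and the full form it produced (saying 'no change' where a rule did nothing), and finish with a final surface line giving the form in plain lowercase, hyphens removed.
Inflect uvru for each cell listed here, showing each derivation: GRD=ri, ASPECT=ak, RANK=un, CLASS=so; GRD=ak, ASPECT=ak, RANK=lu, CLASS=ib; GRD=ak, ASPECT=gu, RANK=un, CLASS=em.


cell GRD=ri, ASPECT=ak, RANK=un, CLASS=so:
underlying: v-uvru-ez-ev-ka
1. b -> p, g -> k, v -> f, z -> s / _ #: no change
2. e -> o, i -> u / B C0 _: fires at position(s) 6: vuvruozevka
surface: vuvruozevka

cell GRD=ak, ASPECT=ak, RANK=lu, CLASS=ib:
underlying: vu-uvru-nip-iz-ka
1. b -> p, g -> k, v -> f, z -> s / _ #: no change
2. e -> o, i -> u / B C0 _: fires at position(s) 8: vuuvrunupizka
surface: vuuvrunupizka

cell GRD=ak, ASPECT=gu, RANK=un, CLASS=em:
underlying: v-uvru-fi-iz-og
1. b -> p, g -> k, v -> f, z -> s / _ #: fires at position(s) 11: vuvrufiizok
2. e -> o, i -> u / B C0 _: fires at position(s) 7: vuvrufuizok
surface: vuvrufuizok


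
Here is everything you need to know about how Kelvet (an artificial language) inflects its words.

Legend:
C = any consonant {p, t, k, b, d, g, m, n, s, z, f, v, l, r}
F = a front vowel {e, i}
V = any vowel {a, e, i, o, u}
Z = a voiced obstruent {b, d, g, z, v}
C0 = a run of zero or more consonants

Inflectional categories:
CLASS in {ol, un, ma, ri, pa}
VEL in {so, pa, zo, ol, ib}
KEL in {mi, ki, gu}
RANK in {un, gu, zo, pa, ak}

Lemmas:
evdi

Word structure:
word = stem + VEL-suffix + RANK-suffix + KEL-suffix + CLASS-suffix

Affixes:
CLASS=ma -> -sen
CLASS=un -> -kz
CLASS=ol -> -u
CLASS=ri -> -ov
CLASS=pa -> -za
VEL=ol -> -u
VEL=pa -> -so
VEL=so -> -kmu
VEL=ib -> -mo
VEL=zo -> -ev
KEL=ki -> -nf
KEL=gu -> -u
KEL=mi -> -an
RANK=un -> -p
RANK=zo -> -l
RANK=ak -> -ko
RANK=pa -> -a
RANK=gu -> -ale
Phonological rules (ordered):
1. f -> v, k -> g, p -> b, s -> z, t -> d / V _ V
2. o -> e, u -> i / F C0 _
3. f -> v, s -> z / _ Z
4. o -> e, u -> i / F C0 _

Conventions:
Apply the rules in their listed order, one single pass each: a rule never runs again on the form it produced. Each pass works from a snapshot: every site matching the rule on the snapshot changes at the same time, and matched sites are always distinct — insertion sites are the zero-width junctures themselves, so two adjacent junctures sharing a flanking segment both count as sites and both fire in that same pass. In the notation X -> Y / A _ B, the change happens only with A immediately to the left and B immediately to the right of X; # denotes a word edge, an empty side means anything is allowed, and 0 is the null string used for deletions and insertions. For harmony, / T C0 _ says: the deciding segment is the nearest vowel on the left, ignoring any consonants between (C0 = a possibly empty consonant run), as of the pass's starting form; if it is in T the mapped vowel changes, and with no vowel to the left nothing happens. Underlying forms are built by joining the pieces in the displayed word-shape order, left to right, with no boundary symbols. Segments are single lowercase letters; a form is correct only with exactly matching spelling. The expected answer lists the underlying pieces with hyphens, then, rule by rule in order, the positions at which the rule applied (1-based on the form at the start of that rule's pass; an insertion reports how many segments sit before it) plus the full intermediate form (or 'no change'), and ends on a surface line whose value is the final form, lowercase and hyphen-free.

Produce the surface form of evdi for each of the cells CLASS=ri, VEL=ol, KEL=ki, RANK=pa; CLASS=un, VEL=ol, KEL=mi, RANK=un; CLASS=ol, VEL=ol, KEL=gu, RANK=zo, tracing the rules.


cell CLASS=ri, VEL=ol, KEL=ki, RANK=pa:
underlying: evdi-u-a-nf-ov
1. f -> v, k -> g, p -> b, s -> z, t -> d / V _ V: no change
2. o -> e, u -> i / F C0 _: fires at position(s) 5: evdiianfov
3. f -> v, s -> z / _ Z: no change
4. o -> e, u -> i / F C0 _: no change
surface: evdiianfov

cell CLASS=un, VEL=ol, KEL=mi, RANK=un:
underlying: evdi-u-p-an-kz
1. f -> v, k -> g, p -> b, s -> z, t -> d / V _ V: fires at position(s) 6: evdiubankz
2. o -> e, u -> i / F C0 _: fires at position(s) 5: evdiibankz
3. f -> v, s -> z / _ Z: no change
4. o -> e, u -> i / F C0 _: no change
surface: evdiibankz

cell CLASS=ol, VEL=ol, KEL=gu, RANK=zo:
underlying: evdi-u-l-u-u
1. f -> v, k -> g, p -> b, s -> z, t -> d / V _ V: no change
2. o -> e, u -> i / F C0 _: fires at position(s) 5: evdiiluu
3. f -> v, s -> z / _ Z: no change
4. o -> e, u -> i / F C0 _: fires at position(s) 7: evdiiliu
surface: evdiiliu


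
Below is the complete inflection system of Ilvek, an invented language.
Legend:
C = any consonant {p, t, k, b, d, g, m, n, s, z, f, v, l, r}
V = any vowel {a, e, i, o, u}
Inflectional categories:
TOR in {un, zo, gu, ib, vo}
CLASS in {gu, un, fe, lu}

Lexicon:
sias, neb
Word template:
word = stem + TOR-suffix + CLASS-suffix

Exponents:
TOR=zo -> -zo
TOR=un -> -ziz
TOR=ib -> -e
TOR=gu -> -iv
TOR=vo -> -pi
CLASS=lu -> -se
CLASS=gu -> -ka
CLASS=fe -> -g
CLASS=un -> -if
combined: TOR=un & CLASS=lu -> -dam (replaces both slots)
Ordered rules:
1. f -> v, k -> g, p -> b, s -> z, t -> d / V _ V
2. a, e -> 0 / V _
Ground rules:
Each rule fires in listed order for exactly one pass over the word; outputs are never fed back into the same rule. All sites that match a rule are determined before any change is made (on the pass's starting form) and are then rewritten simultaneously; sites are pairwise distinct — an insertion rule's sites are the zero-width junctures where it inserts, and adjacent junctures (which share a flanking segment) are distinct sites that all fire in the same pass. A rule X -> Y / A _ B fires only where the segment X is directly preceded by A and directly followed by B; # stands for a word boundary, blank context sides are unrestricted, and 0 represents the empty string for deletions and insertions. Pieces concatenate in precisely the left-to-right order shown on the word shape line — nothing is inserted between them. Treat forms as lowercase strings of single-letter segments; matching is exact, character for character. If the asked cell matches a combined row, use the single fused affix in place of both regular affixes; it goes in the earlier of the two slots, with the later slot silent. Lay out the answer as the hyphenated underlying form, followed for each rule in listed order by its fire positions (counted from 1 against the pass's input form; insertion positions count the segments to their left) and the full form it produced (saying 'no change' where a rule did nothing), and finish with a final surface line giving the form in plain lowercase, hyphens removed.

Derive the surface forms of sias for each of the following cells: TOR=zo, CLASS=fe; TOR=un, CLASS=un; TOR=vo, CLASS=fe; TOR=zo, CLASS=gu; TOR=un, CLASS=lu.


cell TOR=zo, CLASS=fe:
underlying: sias-zo-g
1. f -> v, k -> g, p -> b, s -> z, t -> d / V _ V: no change
2. a, e -> 0 / V _: fires at position(s) 3: siszog
surface: siszog

cell TOR=un, CLASS=un:
underlying: sias-ziz-if
1. f -> v, k -> g, p -> b, s -> z, t -> d / V _ V: no change
2. a, e -> 0 / V _: fires at position(s) 3: siszizif
surface: siszizif

cell TOR=vo, CLASS=fe:
underlying: sias-pi-g
1. f -> v, k -> g, p -> b, s -> z, t -> d / V _ V: no change
2. a, e -> 0 / V _: fires at position(s) 3: sispig
surface: sispig

cell TOR=zo, CLASS=gu:
underlying: sias-zo-ka
1. f -> v, k -> g, p -> b, s -> z, t -> d / V _ V: fires at position(s) 7: siaszoga
2. a, e -> 0 / V _: fires at position(s) 3: siszoga
surface: siszoga

cell TOR=un, CLASS=lu:
underlying: sias-dam
1. f -> v, k -> g, p -> b, s -> z, t -> d / V _ V: no change
2. a, e -> 0 / V _: fires at position(s) 3: sisdam
surface: sisdam


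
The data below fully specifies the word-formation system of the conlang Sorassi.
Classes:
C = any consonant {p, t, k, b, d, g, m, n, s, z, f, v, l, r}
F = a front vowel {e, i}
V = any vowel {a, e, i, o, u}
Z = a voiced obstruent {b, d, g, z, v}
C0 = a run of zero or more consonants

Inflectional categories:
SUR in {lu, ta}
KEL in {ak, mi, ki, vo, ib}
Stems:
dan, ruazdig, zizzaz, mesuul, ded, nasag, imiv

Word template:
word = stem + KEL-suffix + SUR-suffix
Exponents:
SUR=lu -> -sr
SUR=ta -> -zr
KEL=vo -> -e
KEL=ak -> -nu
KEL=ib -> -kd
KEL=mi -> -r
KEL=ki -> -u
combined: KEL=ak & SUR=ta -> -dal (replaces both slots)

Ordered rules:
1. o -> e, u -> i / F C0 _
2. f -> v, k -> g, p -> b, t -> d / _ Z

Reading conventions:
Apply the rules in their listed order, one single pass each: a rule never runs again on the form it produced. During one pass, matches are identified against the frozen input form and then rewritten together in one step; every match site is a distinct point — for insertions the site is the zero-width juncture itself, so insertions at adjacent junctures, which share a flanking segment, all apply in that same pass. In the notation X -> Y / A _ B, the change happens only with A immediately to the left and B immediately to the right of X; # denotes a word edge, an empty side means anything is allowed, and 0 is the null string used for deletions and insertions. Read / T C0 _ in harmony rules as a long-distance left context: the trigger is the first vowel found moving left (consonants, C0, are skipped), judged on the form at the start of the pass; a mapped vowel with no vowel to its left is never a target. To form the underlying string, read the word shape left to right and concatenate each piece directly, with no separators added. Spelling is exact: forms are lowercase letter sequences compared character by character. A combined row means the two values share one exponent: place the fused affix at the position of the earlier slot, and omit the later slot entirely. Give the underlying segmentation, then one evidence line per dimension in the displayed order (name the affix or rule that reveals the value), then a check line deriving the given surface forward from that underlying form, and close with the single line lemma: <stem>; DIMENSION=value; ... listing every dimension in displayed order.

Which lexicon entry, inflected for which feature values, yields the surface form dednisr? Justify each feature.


underlying: ded-nu-sr
SUR=lu - signalled by the affix -sr
KEL=ak - signalled by the affix -nu
check: dednusr -> dednisr -> dednisr
lemma: ded; SUR=lu; KEL=ak


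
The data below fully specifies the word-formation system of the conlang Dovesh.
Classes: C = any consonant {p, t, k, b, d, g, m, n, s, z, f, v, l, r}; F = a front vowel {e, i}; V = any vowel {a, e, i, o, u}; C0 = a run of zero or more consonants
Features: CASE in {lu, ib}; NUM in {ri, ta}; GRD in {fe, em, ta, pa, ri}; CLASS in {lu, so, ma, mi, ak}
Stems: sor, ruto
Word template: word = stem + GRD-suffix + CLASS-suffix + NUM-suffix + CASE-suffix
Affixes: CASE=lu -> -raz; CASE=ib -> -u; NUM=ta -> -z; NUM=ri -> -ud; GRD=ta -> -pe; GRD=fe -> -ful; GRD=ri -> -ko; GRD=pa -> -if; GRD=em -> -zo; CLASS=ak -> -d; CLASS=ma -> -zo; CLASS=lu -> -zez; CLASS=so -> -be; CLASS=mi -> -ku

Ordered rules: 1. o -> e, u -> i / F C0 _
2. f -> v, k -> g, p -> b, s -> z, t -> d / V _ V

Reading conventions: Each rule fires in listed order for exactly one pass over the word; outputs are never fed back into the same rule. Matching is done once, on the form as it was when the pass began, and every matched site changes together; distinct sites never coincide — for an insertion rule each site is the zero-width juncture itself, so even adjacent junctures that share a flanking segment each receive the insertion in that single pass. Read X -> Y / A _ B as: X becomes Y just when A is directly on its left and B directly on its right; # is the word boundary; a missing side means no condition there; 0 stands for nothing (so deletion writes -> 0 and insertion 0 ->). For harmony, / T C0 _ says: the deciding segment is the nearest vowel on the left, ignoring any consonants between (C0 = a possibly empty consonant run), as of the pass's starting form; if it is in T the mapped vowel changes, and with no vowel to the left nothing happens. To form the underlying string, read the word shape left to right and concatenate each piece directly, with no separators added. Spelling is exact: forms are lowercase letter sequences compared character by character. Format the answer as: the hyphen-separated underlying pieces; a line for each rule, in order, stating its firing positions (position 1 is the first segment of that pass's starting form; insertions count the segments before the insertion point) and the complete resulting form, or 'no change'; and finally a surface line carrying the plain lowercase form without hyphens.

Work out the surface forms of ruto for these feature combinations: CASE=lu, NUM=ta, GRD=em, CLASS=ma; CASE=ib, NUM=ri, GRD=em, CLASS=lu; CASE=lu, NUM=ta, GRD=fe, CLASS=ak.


cell CASE=lu, NUM=ta, GRD=em, CLASS=ma:
underlying: ruto-zo-zo-z-raz
1. o -> e, u -> i / F C0 _: no change
2. f -> v, k -> g, p -> b, s -> z, t -> d / V _ V: fires at position(s) 3: rudozozozraz
surface: rudozozozraz

cell CASE=ib, NUM=ri, GRD=em, CLASS=lu:
underlying: ruto-zo-zez-ud-u
1. o -> e, u -> i / F C0 _: fires at position(s) 10: rutozozezidu
2. f -> v, k -> g, p -> b, s -> z, t -> d / V _ V: fires at position(s) 3: rudozozezidu
surface: rudozozezidu

cell CASE=lu, NUM=ta, GRD=fe, CLASS=ak:
underlying: ruto-ful-d-z-raz
1. o -> e, u -> i / F C0 _: no change
2. f -> v, k -> g, p -> b, s -> z, t -> d / V _ V: fires at position(s) 3, 5: rudovuldzraz
surface: rudovuldzraz


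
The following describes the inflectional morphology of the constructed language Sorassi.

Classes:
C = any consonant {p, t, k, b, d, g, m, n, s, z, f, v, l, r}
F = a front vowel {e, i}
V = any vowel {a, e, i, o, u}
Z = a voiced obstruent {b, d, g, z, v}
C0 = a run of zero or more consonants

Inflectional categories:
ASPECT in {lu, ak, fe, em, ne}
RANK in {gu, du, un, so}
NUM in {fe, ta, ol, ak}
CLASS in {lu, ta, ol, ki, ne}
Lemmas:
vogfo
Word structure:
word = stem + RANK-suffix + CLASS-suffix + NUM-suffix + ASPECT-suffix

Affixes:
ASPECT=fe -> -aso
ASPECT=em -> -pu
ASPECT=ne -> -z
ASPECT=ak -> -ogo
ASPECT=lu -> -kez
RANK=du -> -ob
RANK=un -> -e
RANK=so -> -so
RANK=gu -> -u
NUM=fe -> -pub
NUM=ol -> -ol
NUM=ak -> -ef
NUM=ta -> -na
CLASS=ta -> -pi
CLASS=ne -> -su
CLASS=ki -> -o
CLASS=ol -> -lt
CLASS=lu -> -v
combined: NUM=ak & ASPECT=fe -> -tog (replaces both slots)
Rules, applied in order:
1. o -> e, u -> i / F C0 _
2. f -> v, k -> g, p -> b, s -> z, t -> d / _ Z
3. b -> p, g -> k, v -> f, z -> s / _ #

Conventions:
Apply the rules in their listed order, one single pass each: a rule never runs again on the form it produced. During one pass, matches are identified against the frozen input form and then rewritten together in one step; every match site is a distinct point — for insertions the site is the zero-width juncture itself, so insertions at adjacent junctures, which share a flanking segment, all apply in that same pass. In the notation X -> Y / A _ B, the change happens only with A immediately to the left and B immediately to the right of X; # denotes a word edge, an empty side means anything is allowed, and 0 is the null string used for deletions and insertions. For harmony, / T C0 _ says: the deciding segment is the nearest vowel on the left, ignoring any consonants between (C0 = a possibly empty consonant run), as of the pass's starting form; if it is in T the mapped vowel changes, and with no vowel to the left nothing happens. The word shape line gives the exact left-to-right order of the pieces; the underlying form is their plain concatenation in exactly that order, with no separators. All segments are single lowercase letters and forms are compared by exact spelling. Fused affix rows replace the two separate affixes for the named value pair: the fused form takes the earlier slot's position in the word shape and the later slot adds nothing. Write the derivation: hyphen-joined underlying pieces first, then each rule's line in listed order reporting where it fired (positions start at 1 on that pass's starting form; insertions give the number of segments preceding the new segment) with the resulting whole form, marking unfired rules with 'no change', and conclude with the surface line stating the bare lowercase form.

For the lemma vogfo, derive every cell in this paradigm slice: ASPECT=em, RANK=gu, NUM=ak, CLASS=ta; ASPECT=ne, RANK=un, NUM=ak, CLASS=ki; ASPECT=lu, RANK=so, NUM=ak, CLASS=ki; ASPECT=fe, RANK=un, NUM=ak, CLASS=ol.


cell ASPECT=em, RANK=gu, NUM=ak, CLASS=ta:
underlying: vogfo-u-pi-ef-pu
1. o -> e, u -> i / F C0 _: fires at position(s) 12: vogfoupiefpi
2. f -> v, k -> g, p -> b, s -> z, t -> d / _ Z: no change
3. b -> p, g -> k, v -> f, z -> s / _ #: no change
surface: vogfoupiefpi

cell ASPECT=ne, RANK=un, NUM=ak, CLASS=ki:
underlying: vogfo-e-o-ef-z
1. o -> e, u -> i / F C0 _: fires at position(s) 7: vogfoeeefz
2. f -> v, k -> g, p -> b, s -> z, t -> d / _ Z: fires at position(s) 9: vogfoeeevz
3. b -> p, g -> k, v -> f, z -> s / _ #: fires at position(s) 10: vogfoeeevs
surface: vogfoeeevs

cell ASPECT=lu, RANK=so, NUM=ak, CLASS=ki:
underlying: vogfo-so-o-ef-kez
1. o -> e, u -> i / F C0 _: no change
2. f -> v, k -> g, p -> b, s -> z, t -> d / _ Z: no change
3. b -> p, g -> k, v -> f, z -> s / _ #: fires at position(s) 13: vogfosooefkes
surface: vogfosooefkes

cell ASPECT=fe, RANK=un, NUM=ak, CLASS=ol:
underlying: vogfo-e-lt-tog
1. o -> e, u -> i / F C0 _: fires at position(s) 10: vogfoeltteg
2. f -> v, k -> g, p -> b, s -> z, t -> d / _ Z: no change
3. b -> p, g -> k, v -> f, z -> s / _ #: fires at position(s) 11: vogfoelttek
surface: vogfoelttek


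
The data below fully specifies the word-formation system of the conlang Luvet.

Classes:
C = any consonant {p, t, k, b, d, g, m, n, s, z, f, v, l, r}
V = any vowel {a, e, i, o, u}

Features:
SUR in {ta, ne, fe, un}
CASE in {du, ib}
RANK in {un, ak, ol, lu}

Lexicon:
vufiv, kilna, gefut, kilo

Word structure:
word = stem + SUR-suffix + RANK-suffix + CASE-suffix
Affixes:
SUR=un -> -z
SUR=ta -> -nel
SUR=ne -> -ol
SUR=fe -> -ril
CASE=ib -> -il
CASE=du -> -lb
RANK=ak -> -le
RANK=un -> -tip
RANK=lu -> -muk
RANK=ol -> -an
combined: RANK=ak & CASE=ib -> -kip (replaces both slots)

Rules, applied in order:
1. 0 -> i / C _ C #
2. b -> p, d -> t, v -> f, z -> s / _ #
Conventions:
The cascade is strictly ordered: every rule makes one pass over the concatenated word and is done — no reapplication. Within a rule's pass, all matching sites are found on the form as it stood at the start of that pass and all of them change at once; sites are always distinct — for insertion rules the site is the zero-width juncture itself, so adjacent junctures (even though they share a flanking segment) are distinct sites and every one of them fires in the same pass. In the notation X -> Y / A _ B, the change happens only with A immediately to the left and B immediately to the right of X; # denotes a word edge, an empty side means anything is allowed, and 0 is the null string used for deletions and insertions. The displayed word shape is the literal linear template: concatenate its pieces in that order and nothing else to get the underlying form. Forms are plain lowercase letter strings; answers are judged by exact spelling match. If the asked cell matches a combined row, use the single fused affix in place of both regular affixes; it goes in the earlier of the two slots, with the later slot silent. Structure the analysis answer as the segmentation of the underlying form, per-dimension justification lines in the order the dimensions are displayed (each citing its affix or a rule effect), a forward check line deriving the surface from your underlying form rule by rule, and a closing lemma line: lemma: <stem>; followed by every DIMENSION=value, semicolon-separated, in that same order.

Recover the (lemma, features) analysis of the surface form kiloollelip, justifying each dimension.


underlying: kilo-ol-le-lb
SUR=ne - signalled by the affix -ol
CASE=du - signalled by the affix -lb
RANK=ak - signalled by the affix -le
check: kiloollelb -> kiloollelib -> kiloollelip
lemma: kilo; SUR=ne; CASE=du; RANK=ak


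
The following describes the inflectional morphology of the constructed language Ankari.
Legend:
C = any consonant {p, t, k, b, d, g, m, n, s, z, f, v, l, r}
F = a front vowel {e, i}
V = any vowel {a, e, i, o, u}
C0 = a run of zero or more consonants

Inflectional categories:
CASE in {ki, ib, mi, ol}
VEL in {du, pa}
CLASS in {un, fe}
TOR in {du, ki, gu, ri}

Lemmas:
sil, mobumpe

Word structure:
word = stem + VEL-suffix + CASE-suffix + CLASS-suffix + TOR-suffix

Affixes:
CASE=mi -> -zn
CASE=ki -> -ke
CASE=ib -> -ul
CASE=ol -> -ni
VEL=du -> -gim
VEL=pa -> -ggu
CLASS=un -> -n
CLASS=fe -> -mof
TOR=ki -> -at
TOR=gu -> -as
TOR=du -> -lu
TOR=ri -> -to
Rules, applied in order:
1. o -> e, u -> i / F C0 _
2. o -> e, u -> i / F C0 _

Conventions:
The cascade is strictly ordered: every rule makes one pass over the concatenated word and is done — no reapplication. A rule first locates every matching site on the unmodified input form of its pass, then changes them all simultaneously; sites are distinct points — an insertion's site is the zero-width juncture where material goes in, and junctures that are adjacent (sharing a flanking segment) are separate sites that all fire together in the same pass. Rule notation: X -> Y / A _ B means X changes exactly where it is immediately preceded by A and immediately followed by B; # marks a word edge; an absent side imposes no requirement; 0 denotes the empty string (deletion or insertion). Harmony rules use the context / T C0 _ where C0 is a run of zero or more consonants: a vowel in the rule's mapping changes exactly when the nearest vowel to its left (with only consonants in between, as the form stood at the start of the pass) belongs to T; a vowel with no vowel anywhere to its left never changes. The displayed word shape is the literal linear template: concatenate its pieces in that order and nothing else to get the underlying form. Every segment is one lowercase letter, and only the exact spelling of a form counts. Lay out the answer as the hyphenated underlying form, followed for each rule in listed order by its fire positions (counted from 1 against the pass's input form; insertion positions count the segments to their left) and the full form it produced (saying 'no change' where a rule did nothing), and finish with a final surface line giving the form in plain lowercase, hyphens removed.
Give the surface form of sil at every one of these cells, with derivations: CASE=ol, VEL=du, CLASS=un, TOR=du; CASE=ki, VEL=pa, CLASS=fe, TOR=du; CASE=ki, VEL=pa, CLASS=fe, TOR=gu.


cell CASE=ol, VEL=du, CLASS=un, TOR=du:
underlying: sil-gim-ni-n-lu
1. o -> e, u -> i / F C0 _: fires at position(s) 11: silgimninli
2. o -> e, u -> i / F C0 _: no change
surface: silgimninli

cell CASE=ki, VEL=pa, CLASS=fe, TOR=du:
underlying: sil-ggu-ke-mof-lu
1. o -> e, u -> i / F C0 _: fires at position(s) 6, 10: silggikemeflu
2. o -> e, u -> i / F C0 _: fires at position(s) 13: silggikemefli
surface: silggikemefli

cell CASE=ki, VEL=pa, CLASS=fe, TOR=gu:
underlying: sil-ggu-ke-mof-as
1. o -> e, u -> i / F C0 _: fires at position(s) 6, 10: silggikemefas
2. o -> e, u -> i / F C0 _: no change
surface: silggikemefas


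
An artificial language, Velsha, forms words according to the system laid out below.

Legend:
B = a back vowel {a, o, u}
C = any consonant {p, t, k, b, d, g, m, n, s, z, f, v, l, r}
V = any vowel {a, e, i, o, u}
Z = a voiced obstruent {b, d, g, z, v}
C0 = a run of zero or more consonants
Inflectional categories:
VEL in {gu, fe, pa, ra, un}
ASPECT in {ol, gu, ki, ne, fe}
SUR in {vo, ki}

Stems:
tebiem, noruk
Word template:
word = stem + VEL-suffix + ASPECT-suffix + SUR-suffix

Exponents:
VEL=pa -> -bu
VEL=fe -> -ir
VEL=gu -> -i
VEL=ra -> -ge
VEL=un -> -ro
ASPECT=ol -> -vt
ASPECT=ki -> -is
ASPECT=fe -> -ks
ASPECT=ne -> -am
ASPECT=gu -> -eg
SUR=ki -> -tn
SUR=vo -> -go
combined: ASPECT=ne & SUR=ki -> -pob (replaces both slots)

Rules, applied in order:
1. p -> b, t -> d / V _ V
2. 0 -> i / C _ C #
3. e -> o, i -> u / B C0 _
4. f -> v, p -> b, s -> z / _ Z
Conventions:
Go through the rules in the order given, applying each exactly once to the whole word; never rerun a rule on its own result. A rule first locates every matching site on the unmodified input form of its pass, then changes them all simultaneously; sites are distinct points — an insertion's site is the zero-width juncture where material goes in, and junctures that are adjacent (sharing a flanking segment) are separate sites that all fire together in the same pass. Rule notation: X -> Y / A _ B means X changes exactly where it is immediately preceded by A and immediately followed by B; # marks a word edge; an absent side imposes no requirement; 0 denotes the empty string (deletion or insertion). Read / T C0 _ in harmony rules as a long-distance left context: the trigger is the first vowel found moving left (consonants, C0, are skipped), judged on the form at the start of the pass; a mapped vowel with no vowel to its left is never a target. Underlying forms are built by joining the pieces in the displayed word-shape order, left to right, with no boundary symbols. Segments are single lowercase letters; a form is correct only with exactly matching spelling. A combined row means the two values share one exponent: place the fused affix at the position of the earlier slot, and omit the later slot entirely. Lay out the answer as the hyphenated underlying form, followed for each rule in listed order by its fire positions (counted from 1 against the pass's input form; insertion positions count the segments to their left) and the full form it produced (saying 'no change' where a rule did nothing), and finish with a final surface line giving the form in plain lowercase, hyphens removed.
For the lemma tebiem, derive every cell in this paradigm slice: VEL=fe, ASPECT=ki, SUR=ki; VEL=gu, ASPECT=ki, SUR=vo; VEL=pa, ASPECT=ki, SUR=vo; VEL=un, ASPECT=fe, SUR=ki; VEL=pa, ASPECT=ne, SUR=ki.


cell VEL=fe, ASPECT=ki, SUR=ki:
underlying: tebiem-ir-is-tn
1. p -> b, t -> d / V _ V: no change
2. 0 -> i / C _ C #: inserts after position(s) 11: tebiemiristin
3. e -> o, i -> u / B C0 _: no change
4. f -> v, p -> b, s -> z / _ Z: no change
surface: tebiemiristin

cell VEL=gu, ASPECT=ki, SUR=vo:
underlying: tebiem-i-is-go
1. p -> b, t -> d / V _ V: no change
2. 0 -> i / C _ C #: no change
3. e -> o, i -> u / B C0 _: no change
4. f -> v, p -> b, s -> z / _ Z: fires at position(s) 9: tebiemiizgo
surface: tebiemiizgo

cell VEL=pa, ASPECT=ki, SUR=vo:
underlying: tebiem-bu-is-go
1. p -> b, t -> d / V _ V: no change
2. 0 -> i / C _ C #: no change
3. e -> o, i -> u / B C0 _: fires at position(s) 9: tebiembuusgo
4. f -> v, p -> b, s -> z / _ Z: fires at position(s) 10: tebiembuuzgo
surface: tebiembuuzgo

cell VEL=un, ASPECT=fe, SUR=ki:
underlying: tebiem-ro-ks-tn
1. p -> b, t -> d / V _ V: no change
2. 0 -> i / C _ C #: inserts after position(s) 11: tebiemrokstin
3. e -> o, i -> u / B C0 _: fires at position(s) 12: tebiemrokstun
4. f -> v, p -> b, s -> z / _ Z: no change
surface: tebiemrokstun

cell VEL=pa, ASPECT=ne, SUR=ki:
underlying: tebiem-bu-pob
1. p -> b, t -> d / V _ V: fires at position(s) 9: tebiembubob
2. 0 -> i / C _ C #: no change
3. e -> o, i -> u / B C0 _: no change
4. f -> v, p -> b, s -> z / _ Z: no change
surface: tebiembubob


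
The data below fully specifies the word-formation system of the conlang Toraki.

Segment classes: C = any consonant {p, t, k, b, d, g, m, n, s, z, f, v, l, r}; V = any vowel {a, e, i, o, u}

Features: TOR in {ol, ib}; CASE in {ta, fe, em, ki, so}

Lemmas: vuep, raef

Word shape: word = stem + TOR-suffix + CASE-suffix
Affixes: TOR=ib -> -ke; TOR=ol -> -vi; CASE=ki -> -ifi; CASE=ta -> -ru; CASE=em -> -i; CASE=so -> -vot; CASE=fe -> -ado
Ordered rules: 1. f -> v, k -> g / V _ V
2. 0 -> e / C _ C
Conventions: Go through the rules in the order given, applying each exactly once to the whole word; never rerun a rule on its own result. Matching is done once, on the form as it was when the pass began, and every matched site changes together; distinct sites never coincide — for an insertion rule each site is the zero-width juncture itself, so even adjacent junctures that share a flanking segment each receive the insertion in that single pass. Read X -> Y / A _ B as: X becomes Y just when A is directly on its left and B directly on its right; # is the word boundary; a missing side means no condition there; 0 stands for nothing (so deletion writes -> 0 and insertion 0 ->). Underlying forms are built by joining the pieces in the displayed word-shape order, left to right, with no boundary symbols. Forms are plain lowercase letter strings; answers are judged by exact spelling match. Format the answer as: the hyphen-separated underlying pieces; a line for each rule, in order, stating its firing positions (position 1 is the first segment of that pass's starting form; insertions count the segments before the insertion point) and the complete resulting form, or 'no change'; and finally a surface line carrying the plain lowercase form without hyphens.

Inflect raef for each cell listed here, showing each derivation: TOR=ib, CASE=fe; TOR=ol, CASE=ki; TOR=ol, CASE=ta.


cell TOR=ib, CASE=fe:
underlying: raef-ke-ado
1. f -> v, k -> g / V _ V: no change
2. 0 -> e / C _ C: inserts after position(s) 4: raefekeado
surface: raefekeado

cell TOR=ol, CASE=ki:
underlying: raef-vi-ifi
1. f -> v, k -> g / V _ V: fires at position(s) 8: raefviivi
2. 0 -> e / C _ C: inserts after position(s) 4: raefeviivi
surface: raefeviivi

cell TOR=ol, CASE=ta:
underlying: raef-vi-ru
1. f -> v, k -> g / V _ V: no change
2. 0 -> e / C _ C: inserts after position(s) 4: raefeviru
surface: raefeviru


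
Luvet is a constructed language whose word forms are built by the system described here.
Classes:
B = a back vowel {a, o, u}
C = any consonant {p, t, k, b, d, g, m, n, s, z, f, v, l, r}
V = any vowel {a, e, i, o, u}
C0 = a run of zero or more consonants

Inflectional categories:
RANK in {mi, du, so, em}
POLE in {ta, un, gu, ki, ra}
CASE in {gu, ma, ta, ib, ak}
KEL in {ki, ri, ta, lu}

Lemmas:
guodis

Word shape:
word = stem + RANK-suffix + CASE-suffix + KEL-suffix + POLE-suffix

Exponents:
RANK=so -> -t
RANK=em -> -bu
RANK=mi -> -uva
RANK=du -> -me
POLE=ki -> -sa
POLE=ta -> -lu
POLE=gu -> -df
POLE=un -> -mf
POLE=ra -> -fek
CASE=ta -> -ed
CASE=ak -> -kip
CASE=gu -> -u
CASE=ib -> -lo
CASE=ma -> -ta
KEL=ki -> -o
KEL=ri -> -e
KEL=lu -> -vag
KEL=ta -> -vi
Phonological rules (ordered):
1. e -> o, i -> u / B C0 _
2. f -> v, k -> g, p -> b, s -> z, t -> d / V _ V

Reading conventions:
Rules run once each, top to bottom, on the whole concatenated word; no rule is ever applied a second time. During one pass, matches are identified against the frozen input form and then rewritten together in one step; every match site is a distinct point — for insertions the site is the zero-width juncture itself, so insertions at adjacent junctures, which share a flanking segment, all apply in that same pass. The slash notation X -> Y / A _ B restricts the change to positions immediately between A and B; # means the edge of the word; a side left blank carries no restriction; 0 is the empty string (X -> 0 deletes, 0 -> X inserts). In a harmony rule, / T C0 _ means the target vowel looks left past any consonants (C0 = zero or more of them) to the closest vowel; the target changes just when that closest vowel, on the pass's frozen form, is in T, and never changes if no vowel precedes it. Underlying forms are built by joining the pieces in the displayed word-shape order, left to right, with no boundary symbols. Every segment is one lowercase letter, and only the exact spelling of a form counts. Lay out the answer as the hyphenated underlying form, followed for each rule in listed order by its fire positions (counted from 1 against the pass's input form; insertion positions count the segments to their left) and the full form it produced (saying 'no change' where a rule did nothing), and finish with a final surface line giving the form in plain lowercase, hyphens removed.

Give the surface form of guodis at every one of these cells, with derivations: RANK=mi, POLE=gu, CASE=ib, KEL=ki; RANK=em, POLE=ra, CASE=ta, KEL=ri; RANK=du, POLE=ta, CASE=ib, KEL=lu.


cell RANK=mi, POLE=gu, CASE=ib, KEL=ki:
underlying: guodis-uva-lo-o-df
1. e -> o, i -> u / B C0 _: fires at position(s) 5: guodusuvaloodf
2. f -> v, k -> g, p -> b, s -> z, t -> d / V _ V: fires at position(s) 6: guoduzuvaloodf
surface: guoduzuvaloodf

cell RANK=em, POLE=ra, CASE=ta, KEL=ri:
underlying: guodis-bu-ed-e-fek
1. e -> o, i -> u / B C0 _: fires at position(s) 5, 9: guodusbuodefek
2. f -> v, k -> g, p -> b, s -> z, t -> d / V _ V: fires at position(s) 12: guodusbuodevek
surface: guodusbuodevek

cell RANK=du, POLE=ta, CASE=ib, KEL=lu:
underlying: guodis-me-lo-vag-lu
1. e -> o, i -> u / B C0 _: fires at position(s) 5: guodusmelovaglu
2. f -> v, k -> g, p -> b, s -> z, t -> d / V _ V: no change
surface: guodusmelovaglu
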